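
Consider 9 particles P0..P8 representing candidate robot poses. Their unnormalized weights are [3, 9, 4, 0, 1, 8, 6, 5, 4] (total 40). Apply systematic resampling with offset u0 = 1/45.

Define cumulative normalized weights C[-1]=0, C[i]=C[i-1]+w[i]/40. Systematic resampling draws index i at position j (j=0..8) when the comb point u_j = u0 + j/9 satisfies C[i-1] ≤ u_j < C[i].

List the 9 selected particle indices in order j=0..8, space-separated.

0 1 1 2 5 5 6 7 8

C = [3/40, 3/10, 2/5, 2/5, 17/40, 5/8, 31/40, 9/10, 1]
j=0: u_0=1/45 ∈ [0, 3/40) → index 0
j=1: u_1=2/15 ∈ [3/40, 3/10) → index 1
j=2: u_2=11/45 ∈ [3/40, 3/10) → index 1
j=3: u_3=16/45 ∈ [3/10, 2/5) → index 2
j=4: u_4=7/15 ∈ [17/40, 5/8) → index 5
j=5: u_5=26/45 ∈ [17/40, 5/8) → index 5
j=6: u_6=31/45 ∈ [5/8, 31/40) → index 6
j=7: u_7=4/5 ∈ [31/40, 9/10) → index 7
j=8: u_8=41/45 ∈ [9/10, 1) → index 8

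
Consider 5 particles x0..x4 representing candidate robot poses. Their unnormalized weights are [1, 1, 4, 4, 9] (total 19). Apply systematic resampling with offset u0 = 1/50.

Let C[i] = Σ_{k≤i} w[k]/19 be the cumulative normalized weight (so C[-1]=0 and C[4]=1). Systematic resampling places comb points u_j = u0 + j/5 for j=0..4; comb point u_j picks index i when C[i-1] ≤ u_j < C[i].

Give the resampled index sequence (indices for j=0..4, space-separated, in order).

0 2 3 4 4

C = [1/19, 2/19, 6/19, 10/19, 1]
j=0: u_0=1/50 ∈ [0, 1/19) → index 0
j=1: u_1=11/50 ∈ [2/19, 6/19) → index 2
j=2: u_2=21/50 ∈ [6/19, 10/19) → index 3
j=3: u_3=31/50 ∈ [10/19, 1) → index 4
j=4: u_4=41/50 ∈ [10/19, 1) → index 4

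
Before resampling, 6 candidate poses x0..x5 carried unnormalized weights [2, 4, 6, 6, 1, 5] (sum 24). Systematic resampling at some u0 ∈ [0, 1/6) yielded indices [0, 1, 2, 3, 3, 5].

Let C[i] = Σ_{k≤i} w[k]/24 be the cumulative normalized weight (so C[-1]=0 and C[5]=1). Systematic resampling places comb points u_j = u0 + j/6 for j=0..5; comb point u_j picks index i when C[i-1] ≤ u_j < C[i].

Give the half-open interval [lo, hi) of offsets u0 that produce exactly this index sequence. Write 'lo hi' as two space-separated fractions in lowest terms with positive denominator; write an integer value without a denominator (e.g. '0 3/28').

C = [1/12, 1/4, 1/2, 3/4, 19/24, 1]
j=0 picked index 0: u0 ∈ [0, 1/12)
j=1 picked index 1: u0 ∈ [-1/12, 1/12)
j=2 picked index 2: u0 ∈ [-1/12, 1/6)
j=3 picked index 3: u0 ∈ [0, 1/4)
j=4 picked index 3: u0 ∈ [-1/6, 1/12)
j=5 picked index 5: u0 ∈ [-1/24, 1/6)
intersection: [0, 1/12)

0 1/12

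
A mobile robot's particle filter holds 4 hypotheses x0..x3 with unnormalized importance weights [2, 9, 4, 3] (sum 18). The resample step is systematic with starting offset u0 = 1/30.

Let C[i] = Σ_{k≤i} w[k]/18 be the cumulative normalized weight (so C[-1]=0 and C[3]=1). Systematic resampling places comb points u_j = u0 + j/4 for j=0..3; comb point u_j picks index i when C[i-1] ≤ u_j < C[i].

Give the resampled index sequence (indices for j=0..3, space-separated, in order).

C = [1/9, 11/18, 5/6, 1]
j=0: u_0=1/30 ∈ [0, 1/9) → index 0
j=1: u_1=17/60 ∈ [1/9, 11/18) → index 1
j=2: u_2=8/15 ∈ [1/9, 11/18) → index 1
j=3: u_3=47/60 ∈ [11/18, 5/6) → index 2

0 1 1 2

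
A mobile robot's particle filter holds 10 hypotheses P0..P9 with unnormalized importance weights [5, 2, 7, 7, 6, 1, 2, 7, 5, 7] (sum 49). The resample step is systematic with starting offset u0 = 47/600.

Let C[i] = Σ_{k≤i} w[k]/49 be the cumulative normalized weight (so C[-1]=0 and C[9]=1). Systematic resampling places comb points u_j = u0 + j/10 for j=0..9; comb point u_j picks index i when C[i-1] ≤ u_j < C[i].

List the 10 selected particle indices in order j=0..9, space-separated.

0 2 2 3 4 6 7 8 9 9

C = [5/49, 1/7, 2/7, 3/7, 27/49, 4/7, 30/49, 37/49, 6/7, 1]
j=0: u_0=47/600 ∈ [0, 5/49) → index 0
j=1: u_1=107/600 ∈ [1/7, 2/7) → index 2
j=2: u_2=167/600 ∈ [1/7, 2/7) → index 2
j=3: u_3=227/600 ∈ [2/7, 3/7) → index 3
j=4: u_4=287/600 ∈ [3/7, 27/49) → index 4
j=5: u_5=347/600 ∈ [4/7, 30/49) → index 6
j=6: u_6=407/600 ∈ [30/49, 37/49) → index 7
j=7: u_7=467/600 ∈ [37/49, 6/7) → index 8
j=8: u_8=527/600 ∈ [6/7, 1) → index 9
j=9: u_9=587/600 ∈ [6/7, 1) → index 9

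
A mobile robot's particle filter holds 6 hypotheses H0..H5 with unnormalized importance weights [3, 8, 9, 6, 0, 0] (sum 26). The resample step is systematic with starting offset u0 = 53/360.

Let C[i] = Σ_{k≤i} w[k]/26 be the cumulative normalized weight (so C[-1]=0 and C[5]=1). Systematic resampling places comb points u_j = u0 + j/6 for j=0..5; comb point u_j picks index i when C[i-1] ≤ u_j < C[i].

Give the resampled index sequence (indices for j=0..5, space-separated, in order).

C = [3/26, 11/26, 10/13, 1, 1, 1]
j=0: u_0=53/360 ∈ [3/26, 11/26) → index 1
j=1: u_1=113/360 ∈ [3/26, 11/26) → index 1
j=2: u_2=173/360 ∈ [11/26, 10/13) → index 2
j=3: u_3=233/360 ∈ [11/26, 10/13) → index 2
j=4: u_4=293/360 ∈ [10/13, 1) → index 3
j=5: u_5=353/360 ∈ [10/13, 1) → index 3

1 1 2 2 3 3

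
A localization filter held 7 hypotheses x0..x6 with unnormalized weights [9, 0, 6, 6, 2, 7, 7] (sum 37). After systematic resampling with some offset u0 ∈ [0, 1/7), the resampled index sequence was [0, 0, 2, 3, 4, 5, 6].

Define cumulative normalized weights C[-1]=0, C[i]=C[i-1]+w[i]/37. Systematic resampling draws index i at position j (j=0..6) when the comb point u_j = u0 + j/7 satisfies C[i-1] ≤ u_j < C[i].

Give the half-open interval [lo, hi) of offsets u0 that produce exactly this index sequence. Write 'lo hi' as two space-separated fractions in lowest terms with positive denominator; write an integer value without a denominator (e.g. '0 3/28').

C = [9/37, 9/37, 15/37, 21/37, 23/37, 30/37, 1]
j=0 picked index 0: u0 ∈ [0, 9/37)
j=1 picked index 0: u0 ∈ [-1/7, 26/259)
j=2 picked index 2: u0 ∈ [-11/259, 31/259)
j=3 picked index 3: u0 ∈ [-6/259, 36/259)
j=4 picked index 4: u0 ∈ [-1/259, 13/259)
j=5 picked index 5: u0 ∈ [-24/259, 25/259)
j=6 picked index 6: u0 ∈ [-12/259, 1/7)
intersection: [0, 13/259)

0 13/259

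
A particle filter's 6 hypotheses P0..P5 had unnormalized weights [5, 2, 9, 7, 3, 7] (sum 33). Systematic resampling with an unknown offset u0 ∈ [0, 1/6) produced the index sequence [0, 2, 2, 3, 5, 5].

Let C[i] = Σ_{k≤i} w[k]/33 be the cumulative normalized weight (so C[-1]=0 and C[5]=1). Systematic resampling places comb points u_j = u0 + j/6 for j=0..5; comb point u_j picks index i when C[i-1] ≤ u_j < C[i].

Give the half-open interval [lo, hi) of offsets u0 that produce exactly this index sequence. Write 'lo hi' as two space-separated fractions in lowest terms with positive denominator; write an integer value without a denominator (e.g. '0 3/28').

4/33 5/33

C = [5/33, 7/33, 16/33, 23/33, 26/33, 1]
j=0 picked index 0: u0 ∈ [0, 5/33)
j=1 picked index 2: u0 ∈ [1/22, 7/22)
j=2 picked index 2: u0 ∈ [-4/33, 5/33)
j=3 picked index 3: u0 ∈ [-1/66, 13/66)
j=4 picked index 5: u0 ∈ [4/33, 1/3)
j=5 picked index 5: u0 ∈ [-1/22, 1/6)
intersection: [4/33, 5/33)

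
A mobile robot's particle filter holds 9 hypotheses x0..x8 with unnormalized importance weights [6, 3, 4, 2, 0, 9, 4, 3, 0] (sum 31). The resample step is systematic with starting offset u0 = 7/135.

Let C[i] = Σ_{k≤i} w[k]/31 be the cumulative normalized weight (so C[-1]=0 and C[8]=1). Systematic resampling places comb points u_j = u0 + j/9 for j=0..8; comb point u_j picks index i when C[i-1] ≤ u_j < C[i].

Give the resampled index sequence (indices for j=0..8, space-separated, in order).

C = [6/31, 9/31, 13/31, 15/31, 15/31, 24/31, 28/31, 1, 1]
j=0: u_0=7/135 ∈ [0, 6/31) → index 0
j=1: u_1=22/135 ∈ [0, 6/31) → index 0
j=2: u_2=37/135 ∈ [6/31, 9/31) → index 1
j=3: u_3=52/135 ∈ [9/31, 13/31) → index 2
j=4: u_4=67/135 ∈ [15/31, 24/31) → index 5
j=5: u_5=82/135 ∈ [15/31, 24/31) → index 5
j=6: u_6=97/135 ∈ [15/31, 24/31) → index 5
j=7: u_7=112/135 ∈ [24/31, 28/31) → index 6
j=8: u_8=127/135 ∈ [28/31, 1) → index 7

0 0 1 2 5 5 5 6 7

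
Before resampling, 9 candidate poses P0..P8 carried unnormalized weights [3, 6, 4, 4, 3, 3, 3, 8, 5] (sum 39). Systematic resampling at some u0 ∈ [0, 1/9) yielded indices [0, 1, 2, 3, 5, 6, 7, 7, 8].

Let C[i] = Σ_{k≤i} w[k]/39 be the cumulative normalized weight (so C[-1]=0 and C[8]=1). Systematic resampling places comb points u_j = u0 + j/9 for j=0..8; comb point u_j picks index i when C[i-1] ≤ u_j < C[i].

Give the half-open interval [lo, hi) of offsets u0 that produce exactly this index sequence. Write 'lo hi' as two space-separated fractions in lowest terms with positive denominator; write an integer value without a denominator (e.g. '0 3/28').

C = [1/13, 3/13, 1/3, 17/39, 20/39, 23/39, 2/3, 34/39, 1]
j=0 picked index 0: u0 ∈ [0, 1/13)
j=1 picked index 1: u0 ∈ [-4/117, 14/117)
j=2 picked index 2: u0 ∈ [1/117, 1/9)
j=3 picked index 3: u0 ∈ [0, 4/39)
j=4 picked index 5: u0 ∈ [8/117, 17/117)
j=5 picked index 6: u0 ∈ [4/117, 1/9)
j=6 picked index 7: u0 ∈ [0, 8/39)
j=7 picked index 7: u0 ∈ [-1/9, 11/117)
j=8 picked index 8: u0 ∈ [-2/117, 1/9)
intersection: [8/117, 1/13)

8/117 1/13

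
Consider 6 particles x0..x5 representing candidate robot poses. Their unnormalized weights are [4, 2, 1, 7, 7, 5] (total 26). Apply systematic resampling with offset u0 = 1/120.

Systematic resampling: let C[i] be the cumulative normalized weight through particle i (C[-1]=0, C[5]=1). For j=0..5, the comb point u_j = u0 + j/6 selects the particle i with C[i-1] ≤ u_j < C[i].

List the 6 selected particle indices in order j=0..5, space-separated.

0 1 3 3 4 5

C = [2/13, 3/13, 7/26, 7/13, 21/26, 1]
j=0: u_0=1/120 ∈ [0, 2/13) → index 0
j=1: u_1=7/40 ∈ [2/13, 3/13) → index 1
j=2: u_2=41/120 ∈ [7/26, 7/13) → index 3
j=3: u_3=61/120 ∈ [7/26, 7/13) → index 3
j=4: u_4=27/40 ∈ [7/13, 21/26) → index 4
j=5: u_5=101/120 ∈ [21/26, 1) → index 5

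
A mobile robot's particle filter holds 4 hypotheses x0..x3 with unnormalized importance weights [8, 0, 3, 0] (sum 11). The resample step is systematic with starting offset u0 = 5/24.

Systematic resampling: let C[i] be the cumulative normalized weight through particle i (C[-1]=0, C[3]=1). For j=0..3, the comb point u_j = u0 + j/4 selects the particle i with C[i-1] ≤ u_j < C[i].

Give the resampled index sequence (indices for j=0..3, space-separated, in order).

0 0 0 2

C = [8/11, 8/11, 1, 1]
j=0: u_0=5/24 ∈ [0, 8/11) → index 0
j=1: u_1=11/24 ∈ [0, 8/11) → index 0
j=2: u_2=17/24 ∈ [0, 8/11) → index 0
j=3: u_3=23/24 ∈ [8/11, 1) → index 2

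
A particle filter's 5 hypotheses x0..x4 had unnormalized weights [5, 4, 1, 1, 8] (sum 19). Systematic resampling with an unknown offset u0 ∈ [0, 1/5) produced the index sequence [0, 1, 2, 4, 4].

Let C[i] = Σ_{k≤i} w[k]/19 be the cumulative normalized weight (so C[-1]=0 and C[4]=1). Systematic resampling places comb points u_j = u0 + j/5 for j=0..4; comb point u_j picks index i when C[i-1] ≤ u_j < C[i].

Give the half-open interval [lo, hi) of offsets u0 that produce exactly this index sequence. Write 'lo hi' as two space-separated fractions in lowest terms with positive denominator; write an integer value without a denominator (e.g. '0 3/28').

7/95 12/95

C = [5/19, 9/19, 10/19, 11/19, 1]
j=0 picked index 0: u0 ∈ [0, 5/19)
j=1 picked index 1: u0 ∈ [6/95, 26/95)
j=2 picked index 2: u0 ∈ [7/95, 12/95)
j=3 picked index 4: u0 ∈ [-2/95, 2/5)
j=4 picked index 4: u0 ∈ [-21/95, 1/5)
intersection: [7/95, 12/95)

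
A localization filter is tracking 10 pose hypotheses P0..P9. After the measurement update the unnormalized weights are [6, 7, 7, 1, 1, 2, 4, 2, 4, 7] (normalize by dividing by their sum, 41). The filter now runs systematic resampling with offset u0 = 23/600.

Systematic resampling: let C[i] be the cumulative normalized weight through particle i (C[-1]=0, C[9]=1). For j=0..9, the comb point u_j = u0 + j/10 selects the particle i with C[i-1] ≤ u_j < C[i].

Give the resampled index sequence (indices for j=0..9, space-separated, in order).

C = [6/41, 13/41, 20/41, 21/41, 22/41, 24/41, 28/41, 30/41, 34/41, 1]
j=0: u_0=23/600 ∈ [0, 6/41) → index 0
j=1: u_1=83/600 ∈ [0, 6/41) → index 0
j=2: u_2=143/600 ∈ [6/41, 13/41) → index 1
j=3: u_3=203/600 ∈ [13/41, 20/41) → index 2
j=4: u_4=263/600 ∈ [13/41, 20/41) → index 2
j=5: u_5=323/600 ∈ [22/41, 24/41) → index 5
j=6: u_6=383/600 ∈ [24/41, 28/41) → index 6
j=7: u_7=443/600 ∈ [30/41, 34/41) → index 8
j=8: u_8=503/600 ∈ [34/41, 1) → index 9
j=9: u_9=563/600 ∈ [34/41, 1) → index 9

0 0 1 2 2 5 6 8 9 9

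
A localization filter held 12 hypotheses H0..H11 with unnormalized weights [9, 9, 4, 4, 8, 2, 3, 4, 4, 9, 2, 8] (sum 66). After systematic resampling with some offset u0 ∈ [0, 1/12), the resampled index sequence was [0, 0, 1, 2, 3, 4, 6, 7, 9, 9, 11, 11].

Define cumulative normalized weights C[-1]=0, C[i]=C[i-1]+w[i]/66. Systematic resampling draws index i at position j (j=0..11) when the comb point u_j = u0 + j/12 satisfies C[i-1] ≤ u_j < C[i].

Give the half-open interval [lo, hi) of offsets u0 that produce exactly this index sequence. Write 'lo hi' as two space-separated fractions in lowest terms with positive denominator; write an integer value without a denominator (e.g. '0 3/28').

C = [3/22, 3/11, 1/3, 13/33, 17/33, 6/11, 13/22, 43/66, 47/66, 28/33, 29/33, 1]
j=0 picked index 0: u0 ∈ [0, 3/22)
j=1 picked index 0: u0 ∈ [-1/12, 7/132)
j=2 picked index 1: u0 ∈ [-1/33, 7/66)
j=3 picked index 2: u0 ∈ [1/44, 1/12)
j=4 picked index 3: u0 ∈ [0, 2/33)
j=5 picked index 4: u0 ∈ [-1/44, 13/132)
j=6 picked index 6: u0 ∈ [1/22, 1/11)
j=7 picked index 7: u0 ∈ [1/132, 3/44)
j=8 picked index 9: u0 ∈ [1/22, 2/11)
j=9 picked index 9: u0 ∈ [-5/132, 13/132)
j=10 picked index 11: u0 ∈ [1/22, 1/6)
j=11 picked index 11: u0 ∈ [-5/132, 1/12)
intersection: [1/22, 7/132)

1/22 7/132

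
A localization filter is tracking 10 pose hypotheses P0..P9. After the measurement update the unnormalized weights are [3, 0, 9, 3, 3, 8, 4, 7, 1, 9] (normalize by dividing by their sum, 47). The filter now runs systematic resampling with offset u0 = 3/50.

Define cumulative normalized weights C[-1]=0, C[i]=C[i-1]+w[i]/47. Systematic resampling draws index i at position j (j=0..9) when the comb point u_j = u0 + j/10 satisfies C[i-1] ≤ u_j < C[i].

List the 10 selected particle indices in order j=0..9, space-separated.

C = [3/47, 3/47, 12/47, 15/47, 18/47, 26/47, 30/47, 37/47, 38/47, 1]
j=0: u_0=3/50 ∈ [0, 3/47) → index 0
j=1: u_1=4/25 ∈ [3/47, 12/47) → index 2
j=2: u_2=13/50 ∈ [12/47, 15/47) → index 3
j=3: u_3=9/25 ∈ [15/47, 18/47) → index 4
j=4: u_4=23/50 ∈ [18/47, 26/47) → index 5
j=5: u_5=14/25 ∈ [26/47, 30/47) → index 6
j=6: u_6=33/50 ∈ [30/47, 37/47) → index 7
j=7: u_7=19/25 ∈ [30/47, 37/47) → index 7
j=8: u_8=43/50 ∈ [38/47, 1) → index 9
j=9: u_9=24/25 ∈ [38/47, 1) → index 9

0 2 3 4 5 6 7 7 9 9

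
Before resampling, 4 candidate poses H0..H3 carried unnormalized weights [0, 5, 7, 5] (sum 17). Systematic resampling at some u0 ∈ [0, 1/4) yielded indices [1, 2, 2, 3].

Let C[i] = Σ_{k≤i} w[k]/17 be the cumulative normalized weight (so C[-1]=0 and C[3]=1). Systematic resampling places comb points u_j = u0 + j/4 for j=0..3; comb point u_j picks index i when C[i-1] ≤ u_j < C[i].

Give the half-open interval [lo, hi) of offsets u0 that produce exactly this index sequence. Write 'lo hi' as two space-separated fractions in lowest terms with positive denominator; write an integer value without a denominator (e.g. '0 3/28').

C = [0, 5/17, 12/17, 1]
j=0 picked index 1: u0 ∈ [0, 5/17)
j=1 picked index 2: u0 ∈ [3/68, 31/68)
j=2 picked index 2: u0 ∈ [-7/34, 7/34)
j=3 picked index 3: u0 ∈ [-3/68, 1/4)
intersection: [3/68, 7/34)

3/68 7/34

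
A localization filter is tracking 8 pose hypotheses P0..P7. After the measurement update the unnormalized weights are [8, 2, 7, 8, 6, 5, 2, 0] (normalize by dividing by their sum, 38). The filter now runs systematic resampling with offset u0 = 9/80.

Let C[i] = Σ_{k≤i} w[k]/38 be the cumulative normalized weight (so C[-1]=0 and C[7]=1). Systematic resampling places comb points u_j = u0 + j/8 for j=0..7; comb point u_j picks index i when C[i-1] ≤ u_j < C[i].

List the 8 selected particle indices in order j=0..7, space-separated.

C = [4/19, 5/19, 17/38, 25/38, 31/38, 18/19, 1, 1]
j=0: u_0=9/80 ∈ [0, 4/19) → index 0
j=1: u_1=19/80 ∈ [4/19, 5/19) → index 1
j=2: u_2=29/80 ∈ [5/19, 17/38) → index 2
j=3: u_3=39/80 ∈ [17/38, 25/38) → index 3
j=4: u_4=49/80 ∈ [17/38, 25/38) → index 3
j=5: u_5=59/80 ∈ [25/38, 31/38) → index 4
j=6: u_6=69/80 ∈ [31/38, 18/19) → index 5
j=7: u_7=79/80 ∈ [18/19, 1) → index 6

0 1 2 3 3 4 5 6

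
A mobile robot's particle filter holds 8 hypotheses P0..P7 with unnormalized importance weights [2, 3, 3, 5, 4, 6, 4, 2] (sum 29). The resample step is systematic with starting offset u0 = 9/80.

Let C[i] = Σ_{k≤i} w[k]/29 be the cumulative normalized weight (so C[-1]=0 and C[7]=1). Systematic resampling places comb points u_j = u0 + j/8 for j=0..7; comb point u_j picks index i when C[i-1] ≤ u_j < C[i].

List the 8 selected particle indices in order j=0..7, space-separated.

1 2 3 4 5 5 6 7

C = [2/29, 5/29, 8/29, 13/29, 17/29, 23/29, 27/29, 1]
j=0: u_0=9/80 ∈ [2/29, 5/29) → index 1
j=1: u_1=19/80 ∈ [5/29, 8/29) → index 2
j=2: u_2=29/80 ∈ [8/29, 13/29) → index 3
j=3: u_3=39/80 ∈ [13/29, 17/29) → index 4
j=4: u_4=49/80 ∈ [17/29, 23/29) → index 5
j=5: u_5=59/80 ∈ [17/29, 23/29) → index 5
j=6: u_6=69/80 ∈ [23/29, 27/29) → index 6
j=7: u_7=79/80 ∈ [27/29, 1) → index 7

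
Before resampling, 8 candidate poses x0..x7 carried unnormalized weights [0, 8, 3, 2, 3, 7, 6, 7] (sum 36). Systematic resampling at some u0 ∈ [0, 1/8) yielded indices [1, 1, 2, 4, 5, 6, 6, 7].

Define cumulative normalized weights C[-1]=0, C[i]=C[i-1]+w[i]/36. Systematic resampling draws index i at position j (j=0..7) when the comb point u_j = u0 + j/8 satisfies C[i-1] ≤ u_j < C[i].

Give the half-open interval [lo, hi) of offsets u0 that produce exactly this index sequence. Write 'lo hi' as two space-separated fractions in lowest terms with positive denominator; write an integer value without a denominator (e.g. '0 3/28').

1/72 1/18

C = [0, 2/9, 11/36, 13/36, 4/9, 23/36, 29/36, 1]
j=0 picked index 1: u0 ∈ [0, 2/9)
j=1 picked index 1: u0 ∈ [-1/8, 7/72)
j=2 picked index 2: u0 ∈ [-1/36, 1/18)
j=3 picked index 4: u0 ∈ [-1/72, 5/72)
j=4 picked index 5: u0 ∈ [-1/18, 5/36)
j=5 picked index 6: u0 ∈ [1/72, 13/72)
j=6 picked index 6: u0 ∈ [-1/9, 1/18)
j=7 picked index 7: u0 ∈ [-5/72, 1/8)
intersection: [1/72, 1/18)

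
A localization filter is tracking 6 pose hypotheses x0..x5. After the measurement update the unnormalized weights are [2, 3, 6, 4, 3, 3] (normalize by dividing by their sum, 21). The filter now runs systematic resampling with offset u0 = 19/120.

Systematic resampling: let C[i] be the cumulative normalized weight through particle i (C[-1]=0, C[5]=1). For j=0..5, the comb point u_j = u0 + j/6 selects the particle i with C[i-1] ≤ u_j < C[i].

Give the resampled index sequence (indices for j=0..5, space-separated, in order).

1 2 2 3 4 5

C = [2/21, 5/21, 11/21, 5/7, 6/7, 1]
j=0: u_0=19/120 ∈ [2/21, 5/21) → index 1
j=1: u_1=13/40 ∈ [5/21, 11/21) → index 2
j=2: u_2=59/120 ∈ [5/21, 11/21) → index 2
j=3: u_3=79/120 ∈ [11/21, 5/7) → index 3
j=4: u_4=33/40 ∈ [5/7, 6/7) → index 4
j=5: u_5=119/120 ∈ [6/7, 1) → index 5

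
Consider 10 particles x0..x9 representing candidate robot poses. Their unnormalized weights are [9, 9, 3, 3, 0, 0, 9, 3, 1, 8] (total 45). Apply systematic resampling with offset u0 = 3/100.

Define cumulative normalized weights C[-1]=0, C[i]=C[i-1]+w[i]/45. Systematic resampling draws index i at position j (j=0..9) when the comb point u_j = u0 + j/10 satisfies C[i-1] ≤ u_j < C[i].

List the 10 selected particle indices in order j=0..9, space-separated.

0 0 1 1 2 3 6 6 9 9

C = [1/5, 2/5, 7/15, 8/15, 8/15, 8/15, 11/15, 4/5, 37/45, 1]
j=0: u_0=3/100 ∈ [0, 1/5) → index 0
j=1: u_1=13/100 ∈ [0, 1/5) → index 0
j=2: u_2=23/100 ∈ [1/5, 2/5) → index 1
j=3: u_3=33/100 ∈ [1/5, 2/5) → index 1
j=4: u_4=43/100 ∈ [2/5, 7/15) → index 2
j=5: u_5=53/100 ∈ [7/15, 8/15) → index 3
j=6: u_6=63/100 ∈ [8/15, 11/15) → index 6
j=7: u_7=73/100 ∈ [8/15, 11/15) → index 6
j=8: u_8=83/100 ∈ [37/45, 1) → index 9
j=9: u_9=93/100 ∈ [37/45, 1) → index 9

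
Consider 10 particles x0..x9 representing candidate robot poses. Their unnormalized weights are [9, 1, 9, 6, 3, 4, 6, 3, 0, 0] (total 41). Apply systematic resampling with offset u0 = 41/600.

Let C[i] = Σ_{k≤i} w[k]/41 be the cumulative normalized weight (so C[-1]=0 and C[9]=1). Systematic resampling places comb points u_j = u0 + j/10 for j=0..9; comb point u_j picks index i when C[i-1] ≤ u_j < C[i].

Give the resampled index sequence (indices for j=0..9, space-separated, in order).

0 0 2 2 3 3 4 5 6 7

C = [9/41, 10/41, 19/41, 25/41, 28/41, 32/41, 38/41, 1, 1, 1]
j=0: u_0=41/600 ∈ [0, 9/41) → index 0
j=1: u_1=101/600 ∈ [0, 9/41) → index 0
j=2: u_2=161/600 ∈ [10/41, 19/41) → index 2
j=3: u_3=221/600 ∈ [10/41, 19/41) → index 2
j=4: u_4=281/600 ∈ [19/41, 25/41) → index 3
j=5: u_5=341/600 ∈ [19/41, 25/41) → index 3
j=6: u_6=401/600 ∈ [25/41, 28/41) → index 4
j=7: u_7=461/600 ∈ [28/41, 32/41) → index 5
j=8: u_8=521/600 ∈ [32/41, 38/41) → index 6
j=9: u_9=581/600 ∈ [38/41, 1) → index 7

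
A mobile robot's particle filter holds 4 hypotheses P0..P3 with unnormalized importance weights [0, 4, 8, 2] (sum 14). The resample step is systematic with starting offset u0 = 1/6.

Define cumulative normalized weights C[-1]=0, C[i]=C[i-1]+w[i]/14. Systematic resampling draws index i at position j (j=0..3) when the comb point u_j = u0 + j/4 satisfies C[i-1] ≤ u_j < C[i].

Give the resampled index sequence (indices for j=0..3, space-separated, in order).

1 2 2 3

C = [0, 2/7, 6/7, 1]
j=0: u_0=1/6 ∈ [0, 2/7) → index 1
j=1: u_1=5/12 ∈ [2/7, 6/7) → index 2
j=2: u_2=2/3 ∈ [2/7, 6/7) → index 2
j=3: u_3=11/12 ∈ [6/7, 1) → index 3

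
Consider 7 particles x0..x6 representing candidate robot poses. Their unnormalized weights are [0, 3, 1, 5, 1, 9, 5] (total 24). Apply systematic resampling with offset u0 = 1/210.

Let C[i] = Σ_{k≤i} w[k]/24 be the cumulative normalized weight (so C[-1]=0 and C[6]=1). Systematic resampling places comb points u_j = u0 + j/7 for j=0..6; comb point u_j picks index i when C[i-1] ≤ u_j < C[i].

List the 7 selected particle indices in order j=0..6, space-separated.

C = [0, 1/8, 1/6, 3/8, 5/12, 19/24, 1]
j=0: u_0=1/210 ∈ [0, 1/8) → index 1
j=1: u_1=31/210 ∈ [1/8, 1/6) → index 2
j=2: u_2=61/210 ∈ [1/6, 3/8) → index 3
j=3: u_3=13/30 ∈ [5/12, 19/24) → index 5
j=4: u_4=121/210 ∈ [5/12, 19/24) → index 5
j=5: u_5=151/210 ∈ [5/12, 19/24) → index 5
j=6: u_6=181/210 ∈ [19/24, 1) → index 6

1 2 3 5 5 5 6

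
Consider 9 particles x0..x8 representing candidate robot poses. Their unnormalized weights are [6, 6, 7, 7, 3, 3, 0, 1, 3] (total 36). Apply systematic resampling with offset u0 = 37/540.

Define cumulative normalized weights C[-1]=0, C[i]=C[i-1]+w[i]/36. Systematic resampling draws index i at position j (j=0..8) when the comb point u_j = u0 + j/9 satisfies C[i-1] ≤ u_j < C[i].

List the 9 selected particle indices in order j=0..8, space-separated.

C = [1/6, 1/3, 19/36, 13/18, 29/36, 8/9, 8/9, 11/12, 1]
j=0: u_0=37/540 ∈ [0, 1/6) → index 0
j=1: u_1=97/540 ∈ [1/6, 1/3) → index 1
j=2: u_2=157/540 ∈ [1/6, 1/3) → index 1
j=3: u_3=217/540 ∈ [1/3, 19/36) → index 2
j=4: u_4=277/540 ∈ [1/3, 19/36) → index 2
j=5: u_5=337/540 ∈ [19/36, 13/18) → index 3
j=6: u_6=397/540 ∈ [13/18, 29/36) → index 4
j=7: u_7=457/540 ∈ [29/36, 8/9) → index 5
j=8: u_8=517/540 ∈ [11/12, 1) → index 8

0 1 1 2 2 3 4 5 8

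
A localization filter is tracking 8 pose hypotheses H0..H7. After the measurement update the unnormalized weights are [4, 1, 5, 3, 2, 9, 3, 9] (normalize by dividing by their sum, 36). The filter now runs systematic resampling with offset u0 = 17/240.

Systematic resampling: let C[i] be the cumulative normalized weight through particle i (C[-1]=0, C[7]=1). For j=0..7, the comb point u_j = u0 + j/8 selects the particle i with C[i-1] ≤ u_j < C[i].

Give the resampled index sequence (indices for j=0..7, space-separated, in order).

0 2 3 5 5 6 7 7

C = [1/9, 5/36, 5/18, 13/36, 5/12, 2/3, 3/4, 1]
j=0: u_0=17/240 ∈ [0, 1/9) → index 0
j=1: u_1=47/240 ∈ [5/36, 5/18) → index 2
j=2: u_2=77/240 ∈ [5/18, 13/36) → index 3
j=3: u_3=107/240 ∈ [5/12, 2/3) → index 5
j=4: u_4=137/240 ∈ [5/12, 2/3) → index 5
j=5: u_5=167/240 ∈ [2/3, 3/4) → index 6
j=6: u_6=197/240 ∈ [3/4, 1) → index 7
j=7: u_7=227/240 ∈ [3/4, 1) → index 7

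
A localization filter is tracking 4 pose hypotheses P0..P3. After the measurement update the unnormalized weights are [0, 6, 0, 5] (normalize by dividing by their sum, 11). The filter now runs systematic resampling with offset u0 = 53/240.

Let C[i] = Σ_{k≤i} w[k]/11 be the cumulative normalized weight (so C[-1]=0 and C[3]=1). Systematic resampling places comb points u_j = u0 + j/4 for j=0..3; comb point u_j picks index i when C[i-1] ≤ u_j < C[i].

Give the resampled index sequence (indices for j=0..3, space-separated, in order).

C = [0, 6/11, 6/11, 1]
j=0: u_0=53/240 ∈ [0, 6/11) → index 1
j=1: u_1=113/240 ∈ [0, 6/11) → index 1
j=2: u_2=173/240 ∈ [6/11, 1) → index 3
j=3: u_3=233/240 ∈ [6/11, 1) → index 3

1 1 3 3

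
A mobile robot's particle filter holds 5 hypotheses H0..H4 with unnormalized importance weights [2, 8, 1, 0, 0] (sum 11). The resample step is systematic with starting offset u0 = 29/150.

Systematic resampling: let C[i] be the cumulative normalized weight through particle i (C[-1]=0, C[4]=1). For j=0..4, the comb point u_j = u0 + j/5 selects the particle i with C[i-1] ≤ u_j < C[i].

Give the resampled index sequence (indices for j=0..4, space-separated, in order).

1 1 1 1 2

C = [2/11, 10/11, 1, 1, 1]
j=0: u_0=29/150 ∈ [2/11, 10/11) → index 1
j=1: u_1=59/150 ∈ [2/11, 10/11) → index 1
j=2: u_2=89/150 ∈ [2/11, 10/11) → index 1
j=3: u_3=119/150 ∈ [2/11, 10/11) → index 1
j=4: u_4=149/150 ∈ [10/11, 1) → index 2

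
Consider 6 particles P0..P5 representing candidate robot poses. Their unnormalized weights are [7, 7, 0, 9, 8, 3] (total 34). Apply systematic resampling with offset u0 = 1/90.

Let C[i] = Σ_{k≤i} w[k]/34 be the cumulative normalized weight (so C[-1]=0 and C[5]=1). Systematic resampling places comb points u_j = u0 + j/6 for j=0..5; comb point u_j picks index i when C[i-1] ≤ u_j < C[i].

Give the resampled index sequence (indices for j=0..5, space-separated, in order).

C = [7/34, 7/17, 7/17, 23/34, 31/34, 1]
j=0: u_0=1/90 ∈ [0, 7/34) → index 0
j=1: u_1=8/45 ∈ [0, 7/34) → index 0
j=2: u_2=31/90 ∈ [7/34, 7/17) → index 1
j=3: u_3=23/45 ∈ [7/17, 23/34) → index 3
j=4: u_4=61/90 ∈ [23/34, 31/34) → index 4
j=5: u_5=38/45 ∈ [23/34, 31/34) → index 4

0 0 1 3 4 4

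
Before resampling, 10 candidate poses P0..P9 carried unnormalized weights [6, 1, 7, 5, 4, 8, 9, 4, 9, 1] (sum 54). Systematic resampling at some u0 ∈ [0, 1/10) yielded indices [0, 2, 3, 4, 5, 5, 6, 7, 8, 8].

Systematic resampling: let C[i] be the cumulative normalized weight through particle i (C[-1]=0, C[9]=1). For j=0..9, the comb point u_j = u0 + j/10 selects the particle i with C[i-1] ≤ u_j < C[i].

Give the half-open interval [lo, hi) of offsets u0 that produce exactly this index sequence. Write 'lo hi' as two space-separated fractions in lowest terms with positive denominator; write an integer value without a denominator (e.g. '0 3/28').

C = [1/9, 7/54, 7/27, 19/54, 23/54, 31/54, 20/27, 22/27, 53/54, 1]
j=0 picked index 0: u0 ∈ [0, 1/9)
j=1 picked index 2: u0 ∈ [4/135, 43/270)
j=2 picked index 3: u0 ∈ [8/135, 41/270)
j=3 picked index 4: u0 ∈ [7/135, 17/135)
j=4 picked index 5: u0 ∈ [7/270, 47/270)
j=5 picked index 5: u0 ∈ [-2/27, 2/27)
j=6 picked index 6: u0 ∈ [-7/270, 19/135)
j=7 picked index 7: u0 ∈ [11/270, 31/270)
j=8 picked index 8: u0 ∈ [2/135, 49/270)
j=9 picked index 8: u0 ∈ [-23/270, 11/135)
intersection: [8/135, 2/27)

8/135 2/27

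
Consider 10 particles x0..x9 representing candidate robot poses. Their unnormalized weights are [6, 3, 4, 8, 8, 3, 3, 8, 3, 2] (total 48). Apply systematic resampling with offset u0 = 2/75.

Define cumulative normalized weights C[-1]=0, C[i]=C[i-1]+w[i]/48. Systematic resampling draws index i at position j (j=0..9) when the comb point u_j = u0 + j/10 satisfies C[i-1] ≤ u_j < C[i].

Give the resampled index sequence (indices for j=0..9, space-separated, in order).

C = [1/8, 3/16, 13/48, 7/16, 29/48, 2/3, 35/48, 43/48, 23/24, 1]
j=0: u_0=2/75 ∈ [0, 1/8) → index 0
j=1: u_1=19/150 ∈ [1/8, 3/16) → index 1
j=2: u_2=17/75 ∈ [3/16, 13/48) → index 2
j=3: u_3=49/150 ∈ [13/48, 7/16) → index 3
j=4: u_4=32/75 ∈ [13/48, 7/16) → index 3
j=5: u_5=79/150 ∈ [7/16, 29/48) → index 4
j=6: u_6=47/75 ∈ [29/48, 2/3) → index 5
j=7: u_7=109/150 ∈ [2/3, 35/48) → index 6
j=8: u_8=62/75 ∈ [35/48, 43/48) → index 7
j=9: u_9=139/150 ∈ [43/48, 23/24) → index 8

0 1 2 3 3 4 5 6 7 8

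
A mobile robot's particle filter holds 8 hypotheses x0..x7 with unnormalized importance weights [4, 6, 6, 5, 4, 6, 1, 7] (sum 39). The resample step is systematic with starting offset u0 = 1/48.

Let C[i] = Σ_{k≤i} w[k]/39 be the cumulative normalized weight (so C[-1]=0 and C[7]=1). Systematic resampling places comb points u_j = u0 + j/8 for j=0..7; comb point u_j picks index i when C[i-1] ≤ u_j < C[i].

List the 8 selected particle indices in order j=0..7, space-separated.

0 1 2 2 3 5 5 7

C = [4/39, 10/39, 16/39, 7/13, 25/39, 31/39, 32/39, 1]
j=0: u_0=1/48 ∈ [0, 4/39) → index 0
j=1: u_1=7/48 ∈ [4/39, 10/39) → index 1
j=2: u_2=13/48 ∈ [10/39, 16/39) → index 2
j=3: u_3=19/48 ∈ [10/39, 16/39) → index 2
j=4: u_4=25/48 ∈ [16/39, 7/13) → index 3
j=5: u_5=31/48 ∈ [25/39, 31/39) → index 5
j=6: u_6=37/48 ∈ [25/39, 31/39) → index 5
j=7: u_7=43/48 ∈ [32/39, 1) → index 7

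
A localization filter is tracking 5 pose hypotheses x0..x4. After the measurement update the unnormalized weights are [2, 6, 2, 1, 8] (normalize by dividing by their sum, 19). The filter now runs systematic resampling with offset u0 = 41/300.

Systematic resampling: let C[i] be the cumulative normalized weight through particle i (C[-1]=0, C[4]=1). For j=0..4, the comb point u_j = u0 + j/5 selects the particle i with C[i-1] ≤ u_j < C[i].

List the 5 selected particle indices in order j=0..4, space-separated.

C = [2/19, 8/19, 10/19, 11/19, 1]
j=0: u_0=41/300 ∈ [2/19, 8/19) → index 1
j=1: u_1=101/300 ∈ [2/19, 8/19) → index 1
j=2: u_2=161/300 ∈ [10/19, 11/19) → index 3
j=3: u_3=221/300 ∈ [11/19, 1) → index 4
j=4: u_4=281/300 ∈ [11/19, 1) → index 4

1 1 3 4 4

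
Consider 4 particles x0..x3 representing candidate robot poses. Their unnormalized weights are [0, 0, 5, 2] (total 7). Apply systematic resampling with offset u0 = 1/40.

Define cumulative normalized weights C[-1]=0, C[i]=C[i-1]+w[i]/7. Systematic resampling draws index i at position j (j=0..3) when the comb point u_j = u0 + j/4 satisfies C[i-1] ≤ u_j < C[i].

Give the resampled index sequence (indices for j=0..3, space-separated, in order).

2 2 2 3

C = [0, 0, 5/7, 1]
j=0: u_0=1/40 ∈ [0, 5/7) → index 2
j=1: u_1=11/40 ∈ [0, 5/7) → index 2
j=2: u_2=21/40 ∈ [0, 5/7) → index 2
j=3: u_3=31/40 ∈ [5/7, 1) → index 3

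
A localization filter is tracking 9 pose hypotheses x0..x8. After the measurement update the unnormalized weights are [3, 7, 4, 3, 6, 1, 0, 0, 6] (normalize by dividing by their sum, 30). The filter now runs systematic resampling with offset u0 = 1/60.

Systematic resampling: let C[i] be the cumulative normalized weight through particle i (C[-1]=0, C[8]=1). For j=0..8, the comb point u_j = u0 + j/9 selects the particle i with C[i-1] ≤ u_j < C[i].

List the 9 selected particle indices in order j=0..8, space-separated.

0 1 1 2 2 4 4 5 8

C = [1/10, 1/3, 7/15, 17/30, 23/30, 4/5, 4/5, 4/5, 1]
j=0: u_0=1/60 ∈ [0, 1/10) → index 0
j=1: u_1=23/180 ∈ [1/10, 1/3) → index 1
j=2: u_2=43/180 ∈ [1/10, 1/3) → index 1
j=3: u_3=7/20 ∈ [1/3, 7/15) → index 2
j=4: u_4=83/180 ∈ [1/3, 7/15) → index 2
j=5: u_5=103/180 ∈ [17/30, 23/30) → index 4
j=6: u_6=41/60 ∈ [17/30, 23/30) → index 4
j=7: u_7=143/180 ∈ [23/30, 4/5) → index 5
j=8: u_8=163/180 ∈ [4/5, 1) → index 8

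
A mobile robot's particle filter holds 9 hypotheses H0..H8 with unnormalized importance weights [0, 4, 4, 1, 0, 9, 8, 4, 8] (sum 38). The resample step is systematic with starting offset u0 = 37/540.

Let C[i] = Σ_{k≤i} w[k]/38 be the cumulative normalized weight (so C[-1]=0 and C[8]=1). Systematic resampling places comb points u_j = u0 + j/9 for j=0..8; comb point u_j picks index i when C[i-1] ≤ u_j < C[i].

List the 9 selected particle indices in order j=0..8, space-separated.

1 2 5 5 6 6 7 8 8

C = [0, 2/19, 4/19, 9/38, 9/38, 9/19, 13/19, 15/19, 1]
j=0: u_0=37/540 ∈ [0, 2/19) → index 1
j=1: u_1=97/540 ∈ [2/19, 4/19) → index 2
j=2: u_2=157/540 ∈ [9/38, 9/19) → index 5
j=3: u_3=217/540 ∈ [9/38, 9/19) → index 5
j=4: u_4=277/540 ∈ [9/19, 13/19) → index 6
j=5: u_5=337/540 ∈ [9/19, 13/19) → index 6
j=6: u_6=397/540 ∈ [13/19, 15/19) → index 7
j=7: u_7=457/540 ∈ [15/19, 1) → index 8
j=8: u_8=517/540 ∈ [15/19, 1) → index 8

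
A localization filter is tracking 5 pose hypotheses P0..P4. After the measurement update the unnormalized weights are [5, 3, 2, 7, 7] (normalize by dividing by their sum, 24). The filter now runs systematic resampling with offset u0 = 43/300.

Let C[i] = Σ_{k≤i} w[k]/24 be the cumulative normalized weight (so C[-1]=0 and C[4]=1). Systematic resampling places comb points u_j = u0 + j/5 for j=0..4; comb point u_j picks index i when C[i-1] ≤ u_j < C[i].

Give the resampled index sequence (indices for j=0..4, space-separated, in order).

C = [5/24, 1/3, 5/12, 17/24, 1]
j=0: u_0=43/300 ∈ [0, 5/24) → index 0
j=1: u_1=103/300 ∈ [1/3, 5/12) → index 2
j=2: u_2=163/300 ∈ [5/12, 17/24) → index 3
j=3: u_3=223/300 ∈ [17/24, 1) → index 4
j=4: u_4=283/300 ∈ [17/24, 1) → index 4

0 2 3 4 4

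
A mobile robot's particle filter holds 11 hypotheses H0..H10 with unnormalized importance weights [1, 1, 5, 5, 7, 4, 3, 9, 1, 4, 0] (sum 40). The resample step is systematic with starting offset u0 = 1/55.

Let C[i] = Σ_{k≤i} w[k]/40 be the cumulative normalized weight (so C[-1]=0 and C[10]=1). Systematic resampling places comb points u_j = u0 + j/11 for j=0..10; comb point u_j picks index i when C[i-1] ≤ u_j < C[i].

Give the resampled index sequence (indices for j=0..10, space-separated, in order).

C = [1/40, 1/20, 7/40, 3/10, 19/40, 23/40, 13/20, 7/8, 9/10, 1, 1]
j=0: u_0=1/55 ∈ [0, 1/40) → index 0
j=1: u_1=6/55 ∈ [1/20, 7/40) → index 2
j=2: u_2=1/5 ∈ [7/40, 3/10) → index 3
j=3: u_3=16/55 ∈ [7/40, 3/10) → index 3
j=4: u_4=21/55 ∈ [3/10, 19/40) → index 4
j=5: u_5=26/55 ∈ [3/10, 19/40) → index 4
j=6: u_6=31/55 ∈ [19/40, 23/40) → index 5
j=7: u_7=36/55 ∈ [13/20, 7/8) → index 7
j=8: u_8=41/55 ∈ [13/20, 7/8) → index 7
j=9: u_9=46/55 ∈ [13/20, 7/8) → index 7
j=10: u_10=51/55 ∈ [9/10, 1) → index 9

0 2 3 3 4 4 5 7 7 7 9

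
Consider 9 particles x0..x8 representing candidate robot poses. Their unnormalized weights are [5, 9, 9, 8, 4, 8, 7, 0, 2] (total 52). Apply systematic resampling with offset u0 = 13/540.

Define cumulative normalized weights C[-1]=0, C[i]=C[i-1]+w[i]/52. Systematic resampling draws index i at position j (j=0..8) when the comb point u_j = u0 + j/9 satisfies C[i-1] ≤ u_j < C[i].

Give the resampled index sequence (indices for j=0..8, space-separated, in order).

0 1 1 2 3 3 5 5 6

C = [5/52, 7/26, 23/52, 31/52, 35/52, 43/52, 25/26, 25/26, 1]
j=0: u_0=13/540 ∈ [0, 5/52) → index 0
j=1: u_1=73/540 ∈ [5/52, 7/26) → index 1
j=2: u_2=133/540 ∈ [5/52, 7/26) → index 1
j=3: u_3=193/540 ∈ [7/26, 23/52) → index 2
j=4: u_4=253/540 ∈ [23/52, 31/52) → index 3
j=5: u_5=313/540 ∈ [23/52, 31/52) → index 3
j=6: u_6=373/540 ∈ [35/52, 43/52) → index 5
j=7: u_7=433/540 ∈ [35/52, 43/52) → index 5
j=8: u_8=493/540 ∈ [43/52, 25/26) → index 6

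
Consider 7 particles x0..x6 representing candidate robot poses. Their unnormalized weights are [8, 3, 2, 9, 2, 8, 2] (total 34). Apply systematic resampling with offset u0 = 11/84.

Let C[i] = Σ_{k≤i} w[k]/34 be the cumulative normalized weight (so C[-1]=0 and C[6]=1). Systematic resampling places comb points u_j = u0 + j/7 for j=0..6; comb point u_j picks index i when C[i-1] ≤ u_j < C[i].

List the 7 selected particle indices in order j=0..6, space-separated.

0 1 3 3 4 5 6

C = [4/17, 11/34, 13/34, 11/17, 12/17, 16/17, 1]
j=0: u_0=11/84 ∈ [0, 4/17) → index 0
j=1: u_1=23/84 ∈ [4/17, 11/34) → index 1
j=2: u_2=5/12 ∈ [13/34, 11/17) → index 3
j=3: u_3=47/84 ∈ [13/34, 11/17) → index 3
j=4: u_4=59/84 ∈ [11/17, 12/17) → index 4
j=5: u_5=71/84 ∈ [12/17, 16/17) → index 5
j=6: u_6=83/84 ∈ [16/17, 1) → index 6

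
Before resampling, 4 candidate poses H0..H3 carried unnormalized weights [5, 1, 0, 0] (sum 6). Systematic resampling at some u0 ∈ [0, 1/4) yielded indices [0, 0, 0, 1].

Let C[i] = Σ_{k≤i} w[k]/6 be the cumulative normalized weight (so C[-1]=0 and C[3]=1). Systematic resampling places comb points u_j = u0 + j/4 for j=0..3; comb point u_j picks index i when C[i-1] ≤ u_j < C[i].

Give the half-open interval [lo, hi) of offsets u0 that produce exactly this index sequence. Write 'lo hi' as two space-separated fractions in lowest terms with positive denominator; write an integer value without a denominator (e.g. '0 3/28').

1/12 1/4

C = [5/6, 1, 1, 1]
j=0 picked index 0: u0 ∈ [0, 5/6)
j=1 picked index 0: u0 ∈ [-1/4, 7/12)
j=2 picked index 0: u0 ∈ [-1/2, 1/3)
j=3 picked index 1: u0 ∈ [1/12, 1/4)
intersection: [1/12, 1/4)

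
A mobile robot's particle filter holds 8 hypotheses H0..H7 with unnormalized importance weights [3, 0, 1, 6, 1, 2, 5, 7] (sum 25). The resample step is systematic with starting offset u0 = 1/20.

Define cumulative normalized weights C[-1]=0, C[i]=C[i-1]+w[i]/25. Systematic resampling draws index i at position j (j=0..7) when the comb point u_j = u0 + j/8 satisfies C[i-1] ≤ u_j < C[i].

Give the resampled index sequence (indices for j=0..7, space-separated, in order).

0 3 3 4 6 6 7 7

C = [3/25, 3/25, 4/25, 2/5, 11/25, 13/25, 18/25, 1]
j=0: u_0=1/20 ∈ [0, 3/25) → index 0
j=1: u_1=7/40 ∈ [4/25, 2/5) → index 3
j=2: u_2=3/10 ∈ [4/25, 2/5) → index 3
j=3: u_3=17/40 ∈ [2/5, 11/25) → index 4
j=4: u_4=11/20 ∈ [13/25, 18/25) → index 6
j=5: u_5=27/40 ∈ [13/25, 18/25) → index 6
j=6: u_6=4/5 ∈ [18/25, 1) → index 7
j=7: u_7=37/40 ∈ [18/25, 1) → index 7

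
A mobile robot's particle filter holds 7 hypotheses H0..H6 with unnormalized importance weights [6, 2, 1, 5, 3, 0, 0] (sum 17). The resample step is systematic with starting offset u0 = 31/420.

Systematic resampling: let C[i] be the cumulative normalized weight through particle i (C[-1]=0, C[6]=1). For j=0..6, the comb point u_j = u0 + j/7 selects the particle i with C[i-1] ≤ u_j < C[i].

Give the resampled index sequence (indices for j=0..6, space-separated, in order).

C = [6/17, 8/17, 9/17, 14/17, 1, 1, 1]
j=0: u_0=31/420 ∈ [0, 6/17) → index 0
j=1: u_1=13/60 ∈ [0, 6/17) → index 0
j=2: u_2=151/420 ∈ [6/17, 8/17) → index 1
j=3: u_3=211/420 ∈ [8/17, 9/17) → index 2
j=4: u_4=271/420 ∈ [9/17, 14/17) → index 3
j=5: u_5=331/420 ∈ [9/17, 14/17) → index 3
j=6: u_6=391/420 ∈ [14/17, 1) → index 4

0 0 1 2 3 3 4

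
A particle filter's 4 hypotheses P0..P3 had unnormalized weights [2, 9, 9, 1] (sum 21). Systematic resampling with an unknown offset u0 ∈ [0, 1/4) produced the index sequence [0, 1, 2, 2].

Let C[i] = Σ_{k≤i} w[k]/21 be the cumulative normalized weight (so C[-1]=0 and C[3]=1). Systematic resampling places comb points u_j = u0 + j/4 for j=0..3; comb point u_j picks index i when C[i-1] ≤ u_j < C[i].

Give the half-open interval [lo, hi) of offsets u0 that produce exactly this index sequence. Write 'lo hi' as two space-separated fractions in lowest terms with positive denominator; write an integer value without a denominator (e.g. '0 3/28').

C = [2/21, 11/21, 20/21, 1]
j=0 picked index 0: u0 ∈ [0, 2/21)
j=1 picked index 1: u0 ∈ [-13/84, 23/84)
j=2 picked index 2: u0 ∈ [1/42, 19/42)
j=3 picked index 2: u0 ∈ [-19/84, 17/84)
intersection: [1/42, 2/21)

1/42 2/21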